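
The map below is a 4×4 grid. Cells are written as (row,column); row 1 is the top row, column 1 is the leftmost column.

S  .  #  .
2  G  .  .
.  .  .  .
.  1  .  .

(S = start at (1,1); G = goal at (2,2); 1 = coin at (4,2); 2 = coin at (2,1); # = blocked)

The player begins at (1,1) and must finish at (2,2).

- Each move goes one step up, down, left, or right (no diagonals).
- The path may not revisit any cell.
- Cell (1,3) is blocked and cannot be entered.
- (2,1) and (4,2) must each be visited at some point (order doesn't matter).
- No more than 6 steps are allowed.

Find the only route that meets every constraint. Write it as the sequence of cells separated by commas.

(1,1), (2,1), (3,1), (4,1), (4,2), (3,2), (2,2)

The budget equals the shortest possible length, so every move has to be on a shortest route through the required cells.
Route from (1,1): 3× down (reaching (4,1)), right to (4,2), 2× up (reaching (2,2)) — 6 moves in all.
Check: all required cells visited; 6 ≤ 6 moves.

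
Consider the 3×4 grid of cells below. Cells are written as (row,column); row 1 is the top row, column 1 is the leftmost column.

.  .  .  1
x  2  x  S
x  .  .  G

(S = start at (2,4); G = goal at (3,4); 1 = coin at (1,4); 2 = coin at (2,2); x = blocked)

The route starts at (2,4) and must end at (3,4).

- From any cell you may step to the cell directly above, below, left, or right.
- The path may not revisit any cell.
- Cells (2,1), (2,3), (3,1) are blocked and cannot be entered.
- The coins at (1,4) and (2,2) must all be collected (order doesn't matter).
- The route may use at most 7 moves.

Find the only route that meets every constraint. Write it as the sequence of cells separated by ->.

The budget equals the shortest possible length, so every move has to be on a shortest route through the required cells.
Route from (2,4): up to (1,4), 2× left (reaching (1,2)), 2× down (reaching (3,2)), 2× right (reaching (3,4)) — 7 moves in all.
Check: all required cells visited; 7 ≤ 7 moves.

(2,4) -> (1,4) -> (1,3) -> (1,2) -> (2,2) -> (3,2) -> (3,3) -> (3,4)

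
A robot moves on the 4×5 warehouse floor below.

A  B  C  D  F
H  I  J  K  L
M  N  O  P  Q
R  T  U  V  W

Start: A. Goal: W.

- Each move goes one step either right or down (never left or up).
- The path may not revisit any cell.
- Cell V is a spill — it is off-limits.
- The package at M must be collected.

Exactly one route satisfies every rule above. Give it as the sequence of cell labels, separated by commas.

A, H, M, N, O, P, Q, W

Moves only go right or down, so the column and row indices never decrease.
Route from A: 2× down (reaching M), 4× right (reaching Q), down to W — 7 moves in all.
Check: all required cells visited.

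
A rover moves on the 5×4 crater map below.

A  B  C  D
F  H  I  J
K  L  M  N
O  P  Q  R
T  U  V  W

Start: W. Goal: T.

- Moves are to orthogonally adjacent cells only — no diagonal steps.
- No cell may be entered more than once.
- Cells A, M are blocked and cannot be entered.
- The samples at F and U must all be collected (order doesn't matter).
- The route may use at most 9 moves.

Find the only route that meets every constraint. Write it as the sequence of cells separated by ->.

W -> V -> U -> P -> L -> H -> F -> K -> O -> T

Any route must reach F and U and still end at T within 9 moves, so the order of the required stops is forced.
Route from W: left 2 to U, up 3 to H, left 1 to F, down 3 to T — 9 moves in all.
Check: all required cells visited; 9 ≤ 9 moves.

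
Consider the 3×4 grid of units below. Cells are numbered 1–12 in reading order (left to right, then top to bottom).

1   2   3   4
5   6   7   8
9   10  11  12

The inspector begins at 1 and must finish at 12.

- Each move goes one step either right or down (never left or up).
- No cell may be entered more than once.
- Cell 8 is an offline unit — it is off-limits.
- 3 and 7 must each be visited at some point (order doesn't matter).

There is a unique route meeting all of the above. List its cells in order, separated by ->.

1 -> 2 -> 3 -> 7 -> 11 -> 12

Moves only go right or down, so the column and row indices never decrease.
Route from 1: right 2 to 3, down 2 to 11, right 1 to 12 — 5 moves in all.
Check: all required cells visited.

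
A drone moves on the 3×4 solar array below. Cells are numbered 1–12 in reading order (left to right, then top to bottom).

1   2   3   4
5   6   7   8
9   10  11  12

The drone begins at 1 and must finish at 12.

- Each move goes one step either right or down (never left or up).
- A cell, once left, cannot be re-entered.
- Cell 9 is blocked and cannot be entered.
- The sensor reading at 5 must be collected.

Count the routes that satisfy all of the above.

3

A right/down-only route from 1 to 12 makes exactly 2 down-moves and 3 right-moves in some order.
With no other constraints that would be C(5,2) = 10 routes.
Split at 5 and multiply the segment counts (each segment already excludes blocked cells): 1→5: 1; 5→12: 3; product = 3.
That gives 3 routes.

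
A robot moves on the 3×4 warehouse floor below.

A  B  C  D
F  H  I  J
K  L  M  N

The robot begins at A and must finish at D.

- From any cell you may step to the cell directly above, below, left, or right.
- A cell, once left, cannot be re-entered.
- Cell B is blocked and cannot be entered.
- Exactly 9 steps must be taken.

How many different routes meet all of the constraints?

Need simple routes of exactly 9 moves from A to D (Manhattan distance 3, so 3 moves are spent on a detour and 3 undoing it).
Enumerating: A F K L H I M N J D | A F K L M N J I C D | A F H L M N J I C D.
That gives 3 routes.

3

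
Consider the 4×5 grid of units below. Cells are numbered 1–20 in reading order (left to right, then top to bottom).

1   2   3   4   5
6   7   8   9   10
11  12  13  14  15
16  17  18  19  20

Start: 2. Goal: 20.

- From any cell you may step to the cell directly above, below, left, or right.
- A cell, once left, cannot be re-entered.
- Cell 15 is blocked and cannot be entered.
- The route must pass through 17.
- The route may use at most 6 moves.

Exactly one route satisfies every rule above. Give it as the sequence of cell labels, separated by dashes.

2 - 7 - 12 - 17 - 18 - 19 - 20

The 6-move cap with required stops at 17 leaves no slack for detours.
Route from 2: 3× down (reaching 17), 3× right (reaching 20) — 6 moves in all.
Check: all required cells visited; 6 ≤ 6 moves.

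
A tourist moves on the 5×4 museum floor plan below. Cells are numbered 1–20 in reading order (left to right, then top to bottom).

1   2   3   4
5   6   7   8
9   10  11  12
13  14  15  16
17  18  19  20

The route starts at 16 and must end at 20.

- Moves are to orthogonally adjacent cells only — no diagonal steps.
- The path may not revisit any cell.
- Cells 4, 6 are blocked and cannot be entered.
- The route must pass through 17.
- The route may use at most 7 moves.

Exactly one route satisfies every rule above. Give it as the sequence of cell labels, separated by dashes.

The budget equals the shortest possible length, so every move has to be on a shortest route through the required cells.
Route from 16: 3× left (reaching 13), down to 17, 3× right (reaching 20) — 7 moves in all.
Check: all required cells visited; 7 ≤ 7 moves.

16 - 15 - 14 - 13 - 17 - 18 - 19 - 20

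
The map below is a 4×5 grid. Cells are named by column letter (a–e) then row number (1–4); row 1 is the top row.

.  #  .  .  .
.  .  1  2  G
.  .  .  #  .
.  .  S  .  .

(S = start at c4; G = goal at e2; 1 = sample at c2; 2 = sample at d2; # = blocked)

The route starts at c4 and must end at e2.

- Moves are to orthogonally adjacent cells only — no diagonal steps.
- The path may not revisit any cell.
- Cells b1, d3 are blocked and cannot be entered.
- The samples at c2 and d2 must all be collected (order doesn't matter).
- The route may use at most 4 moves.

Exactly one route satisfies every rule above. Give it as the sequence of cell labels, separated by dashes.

c4 - c3 - c2 - d2 - e2

Any route must reach c2 and d2 and still end at e2 within 4 moves, so the order of the required stops is forced.
Route from c4: 2× up (reaching c2), 2× right (reaching e2) — 4 moves in all.
Check: all required cells visited; 4 ≤ 4 moves.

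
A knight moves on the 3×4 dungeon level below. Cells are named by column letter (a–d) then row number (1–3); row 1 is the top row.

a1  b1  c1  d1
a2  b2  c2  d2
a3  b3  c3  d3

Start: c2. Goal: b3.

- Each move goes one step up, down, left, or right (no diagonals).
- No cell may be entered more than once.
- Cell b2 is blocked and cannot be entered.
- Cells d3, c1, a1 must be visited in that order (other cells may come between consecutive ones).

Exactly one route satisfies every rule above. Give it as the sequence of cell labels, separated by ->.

The waypoints must appear in the order d3, c1, a1, with no cell reused.
Route from c2: down to c3, right to d3, 2× up (reaching d1), 3× left (reaching a1), 2× down (reaching a3), right to b3 — 10 moves in all.
Check: order respected (d3 at step 2, c1 at step 5, a1 at step 7).

c2 -> c3 -> d3 -> d2 -> d1 -> c1 -> b1 -> a1 -> a2 -> a3 -> b3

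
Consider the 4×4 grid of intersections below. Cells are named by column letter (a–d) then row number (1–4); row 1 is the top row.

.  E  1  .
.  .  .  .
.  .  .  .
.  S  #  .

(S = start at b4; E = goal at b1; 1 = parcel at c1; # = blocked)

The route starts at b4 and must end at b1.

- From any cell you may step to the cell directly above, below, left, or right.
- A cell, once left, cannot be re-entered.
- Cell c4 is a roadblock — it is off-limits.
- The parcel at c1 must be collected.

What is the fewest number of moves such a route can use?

5

Any route passes through c1 somewhere between b4 and b1. Summing Manhattan distances along the two legs (b4 → c1 → b1) gives a lower bound of 4 + 1 = 5 moves.
A route of 5 moves achieves this: b4 → b3 → b2 → c2 → c1 → b1.
Since 5 matches the lower bound, it is optimal.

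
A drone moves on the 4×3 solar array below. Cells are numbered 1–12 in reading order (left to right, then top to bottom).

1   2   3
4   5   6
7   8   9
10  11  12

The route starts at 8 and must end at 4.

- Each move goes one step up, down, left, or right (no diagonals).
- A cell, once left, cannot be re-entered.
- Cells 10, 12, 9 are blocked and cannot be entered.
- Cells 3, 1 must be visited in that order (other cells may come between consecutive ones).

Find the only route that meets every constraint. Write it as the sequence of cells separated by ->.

The waypoints must appear in the order 3, 1, with no cell reused.
Route from 8: up 1 to 5, right 1 to 6, up 1 to 3, left 2 to 1, down 1 to 4 — 6 moves in all.
Check: order respected (3 at step 3, 1 at step 5).

8 -> 5 -> 6 -> 3 -> 2 -> 1 -> 4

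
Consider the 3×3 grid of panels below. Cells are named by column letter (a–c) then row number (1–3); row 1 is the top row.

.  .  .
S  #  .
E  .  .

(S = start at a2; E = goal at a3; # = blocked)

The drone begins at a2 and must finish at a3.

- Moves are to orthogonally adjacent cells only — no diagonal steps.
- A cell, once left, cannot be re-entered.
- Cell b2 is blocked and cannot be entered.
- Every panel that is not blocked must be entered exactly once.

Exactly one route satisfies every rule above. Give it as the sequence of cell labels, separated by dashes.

Need to visit all 8 open cells exactly once, starting at a2 and ending at a3.
Route from a2: up 1 to a1, right 2 to c1, down 2 to c3, left 2 to a3 — 7 moves in all.
Check: all 8 open cells covered.

a2 - a1 - b1 - c1 - c2 - c3 - b3 - a3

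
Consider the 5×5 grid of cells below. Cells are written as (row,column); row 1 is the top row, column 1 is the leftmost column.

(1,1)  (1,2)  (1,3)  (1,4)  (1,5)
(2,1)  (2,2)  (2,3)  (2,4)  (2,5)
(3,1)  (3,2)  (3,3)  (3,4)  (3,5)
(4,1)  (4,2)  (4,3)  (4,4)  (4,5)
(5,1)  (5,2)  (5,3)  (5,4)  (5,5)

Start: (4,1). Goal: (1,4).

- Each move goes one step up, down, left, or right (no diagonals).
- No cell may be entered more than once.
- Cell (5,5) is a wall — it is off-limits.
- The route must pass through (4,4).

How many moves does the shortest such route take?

Any route passes through (4,4) somewhere between (4,1) and (1,4). Summing Manhattan distances along the two legs ((4,1) → (4,4) → (1,4)) gives a lower bound of 3 + 3 = 6 moves.
A route of 6 moves achieves this: (4,1) → (4,2) → (4,3) → (4,4) → (3,4) → (2,4) → (1,4).
Since 6 matches the lower bound, it is optimal.

6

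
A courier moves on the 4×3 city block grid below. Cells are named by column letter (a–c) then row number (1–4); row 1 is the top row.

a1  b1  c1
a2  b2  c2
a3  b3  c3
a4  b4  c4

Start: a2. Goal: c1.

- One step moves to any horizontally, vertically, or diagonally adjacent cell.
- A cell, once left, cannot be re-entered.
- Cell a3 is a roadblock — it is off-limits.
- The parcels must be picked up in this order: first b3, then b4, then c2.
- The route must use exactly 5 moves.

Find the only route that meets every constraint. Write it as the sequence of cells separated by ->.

a2 -> b3 -> b4 -> c3 -> c2 -> c1

The waypoints must appear in the order b3, b4, c2, with no cell reused.
Route from a2: down-right 1 to b3, down 1 to b4, up-right 1 to c3, up 2 to c1 — 5 moves in all.
Check: order respected (b3 at step 1, b4 at step 2, c2 at step 4); 5 moves as required.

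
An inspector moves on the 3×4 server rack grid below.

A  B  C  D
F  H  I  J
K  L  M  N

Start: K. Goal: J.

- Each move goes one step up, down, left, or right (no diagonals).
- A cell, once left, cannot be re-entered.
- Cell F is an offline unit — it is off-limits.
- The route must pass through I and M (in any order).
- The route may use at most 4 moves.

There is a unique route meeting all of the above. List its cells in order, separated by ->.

K -> L -> M -> I -> J

The budget equals the shortest possible length, so every move has to be on a shortest route through the required cells.
Route from K: 2× right (reaching M), up to I, right to J — 4 moves in all.
Check: all required cells visited; 4 ≤ 4 moves.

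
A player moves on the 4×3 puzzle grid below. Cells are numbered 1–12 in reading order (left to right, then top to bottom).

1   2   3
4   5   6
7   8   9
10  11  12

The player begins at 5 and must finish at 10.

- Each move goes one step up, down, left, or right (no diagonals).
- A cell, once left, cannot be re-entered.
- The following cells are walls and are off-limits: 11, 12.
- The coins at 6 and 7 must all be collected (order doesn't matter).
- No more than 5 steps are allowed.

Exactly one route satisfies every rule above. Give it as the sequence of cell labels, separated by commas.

5, 6, 9, 8, 7, 10

Any route must reach 6 and 7 and still end at 10 within 5 moves, so the order of the required stops is forced.
Route from 5: right to 6, down to 9, 2× left (reaching 7), down to 10 — 5 moves in all.
Check: all required cells visited; 5 ≤ 5 moves.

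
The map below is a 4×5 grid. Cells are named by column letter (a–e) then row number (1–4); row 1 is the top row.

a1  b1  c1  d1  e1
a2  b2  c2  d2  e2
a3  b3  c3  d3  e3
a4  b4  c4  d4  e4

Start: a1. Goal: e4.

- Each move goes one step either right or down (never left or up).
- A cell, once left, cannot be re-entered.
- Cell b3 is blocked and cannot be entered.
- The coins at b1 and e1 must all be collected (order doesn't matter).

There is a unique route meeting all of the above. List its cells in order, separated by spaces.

a1 b1 c1 d1 e1 e2 e3 e4

Moves only go right or down, so the column and row indices never decrease.
Route from a1: right 4 to e1, down 3 to e4 — 7 moves in all.
Check: all required cells visited.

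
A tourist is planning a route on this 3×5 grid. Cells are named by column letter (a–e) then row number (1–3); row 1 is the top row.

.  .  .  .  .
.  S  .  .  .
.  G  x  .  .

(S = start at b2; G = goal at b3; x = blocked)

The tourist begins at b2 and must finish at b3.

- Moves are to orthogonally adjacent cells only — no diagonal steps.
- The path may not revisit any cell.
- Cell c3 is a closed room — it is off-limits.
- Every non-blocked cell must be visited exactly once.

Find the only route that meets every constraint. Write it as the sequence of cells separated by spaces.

Need to visit all 14 open cells exactly once, starting at b2 and ending at b3.
Cell e3 has only two open neighbours (e2 and d3), so the path must pass straight through it: one of those is the cell it's entered from and the other is where it exits.
Route from b2: 2× right (reaching d2), down to d3, right to e3, 2× up (reaching e1), 4× left (reaching a1), 2× down (reaching a3), right to b3 — 13 moves in all.
Check: all 14 open cells covered.

b2 c2 d2 d3 e3 e2 e1 d1 c1 b1 a1 a2 a3 b3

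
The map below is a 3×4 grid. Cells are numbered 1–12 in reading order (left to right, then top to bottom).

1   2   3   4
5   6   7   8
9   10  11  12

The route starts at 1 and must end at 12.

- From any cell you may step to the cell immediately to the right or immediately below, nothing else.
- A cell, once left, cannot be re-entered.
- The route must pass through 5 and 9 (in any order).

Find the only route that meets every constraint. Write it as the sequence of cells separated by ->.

1 -> 5 -> 9 -> 10 -> 11 -> 12

Moves only go right or down, so the column and row indices never decrease.
Route from 1: 2× down (reaching 9), 3× right (reaching 12) — 5 moves in all.
Check: all required cells visited.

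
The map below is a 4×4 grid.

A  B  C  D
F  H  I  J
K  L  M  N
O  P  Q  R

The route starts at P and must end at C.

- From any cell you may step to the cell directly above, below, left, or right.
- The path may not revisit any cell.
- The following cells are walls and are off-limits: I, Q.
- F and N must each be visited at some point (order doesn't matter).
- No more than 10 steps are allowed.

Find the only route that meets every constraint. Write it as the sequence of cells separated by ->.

P -> O -> K -> F -> H -> L -> M -> N -> J -> D -> C

Any route must reach F and N and still end at C within 10 moves, so the order of the required stops is forced.
Route from P: left to O, 2× up (reaching F), right to H, down to L, 2× right (reaching N), 2× up (reaching D), left to C — 10 moves in all.
Check: all required cells visited; 10 ≤ 10 moves.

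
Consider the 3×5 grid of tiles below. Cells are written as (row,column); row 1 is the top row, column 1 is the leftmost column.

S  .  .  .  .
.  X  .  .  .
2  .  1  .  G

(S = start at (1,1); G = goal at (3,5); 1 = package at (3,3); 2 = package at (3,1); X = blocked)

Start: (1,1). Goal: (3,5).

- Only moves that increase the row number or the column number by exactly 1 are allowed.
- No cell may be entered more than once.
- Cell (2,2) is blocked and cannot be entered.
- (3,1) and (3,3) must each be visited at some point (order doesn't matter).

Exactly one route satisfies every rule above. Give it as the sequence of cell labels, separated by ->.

Moves only go right or down, so the column and row indices never decrease.
Route from (1,1): 2× down (reaching (3,1)), 4× right (reaching (3,5)) — 6 moves in all.
Check: all required cells visited.

(1,1) -> (2,1) -> (3,1) -> (3,2) -> (3,3) -> (3,4) -> (3,5)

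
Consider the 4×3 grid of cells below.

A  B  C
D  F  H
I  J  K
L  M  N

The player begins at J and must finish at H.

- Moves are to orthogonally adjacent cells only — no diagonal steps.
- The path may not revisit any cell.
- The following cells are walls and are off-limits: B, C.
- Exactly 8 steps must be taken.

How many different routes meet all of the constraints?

2

Need simple routes of exactly 8 moves from J to H (Manhattan distance 2, so 3 moves are spent on a detour and 3 undoing it).
Enumerating: J F D I L M N K H | J K N M L I D F H.
That gives 2 routes.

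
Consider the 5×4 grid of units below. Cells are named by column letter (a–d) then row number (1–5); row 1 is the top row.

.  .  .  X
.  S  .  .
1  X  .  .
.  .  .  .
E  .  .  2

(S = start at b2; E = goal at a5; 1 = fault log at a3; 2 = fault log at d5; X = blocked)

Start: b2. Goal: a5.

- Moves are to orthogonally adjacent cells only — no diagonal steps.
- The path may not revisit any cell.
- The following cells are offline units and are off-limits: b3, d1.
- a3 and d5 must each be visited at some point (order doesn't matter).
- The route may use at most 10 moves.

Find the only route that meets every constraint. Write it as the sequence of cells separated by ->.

b2 -> a2 -> a3 -> a4 -> b4 -> c4 -> d4 -> d5 -> c5 -> b5 -> a5

The budget equals the shortest possible length, so every move has to be on a shortest route through the required cells.
Route from b2: left to a2, 2× down (reaching a4), 3× right (reaching d4), down to d5, 3× left (reaching a5) — 10 moves in all.
Check: all required cells visited; 10 ≤ 10 moves.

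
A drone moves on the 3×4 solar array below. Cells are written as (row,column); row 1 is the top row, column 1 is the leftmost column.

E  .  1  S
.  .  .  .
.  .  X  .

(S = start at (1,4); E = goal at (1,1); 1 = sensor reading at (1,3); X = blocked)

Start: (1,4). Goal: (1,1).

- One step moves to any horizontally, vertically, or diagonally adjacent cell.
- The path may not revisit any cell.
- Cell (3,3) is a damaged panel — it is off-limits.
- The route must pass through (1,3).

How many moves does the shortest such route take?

Any route passes through (1,3) somewhere between (1,4) and (1,1). Summing Chebyshev distances along the two legs ((1,4) → (1,3) → (1,1)) gives a lower bound of 1 + 2 = 3 moves.
A route of 3 moves achieves this: (1,4) → (1,3) → (1,2) → (1,1).
Since 3 matches the lower bound, it is optimal.

3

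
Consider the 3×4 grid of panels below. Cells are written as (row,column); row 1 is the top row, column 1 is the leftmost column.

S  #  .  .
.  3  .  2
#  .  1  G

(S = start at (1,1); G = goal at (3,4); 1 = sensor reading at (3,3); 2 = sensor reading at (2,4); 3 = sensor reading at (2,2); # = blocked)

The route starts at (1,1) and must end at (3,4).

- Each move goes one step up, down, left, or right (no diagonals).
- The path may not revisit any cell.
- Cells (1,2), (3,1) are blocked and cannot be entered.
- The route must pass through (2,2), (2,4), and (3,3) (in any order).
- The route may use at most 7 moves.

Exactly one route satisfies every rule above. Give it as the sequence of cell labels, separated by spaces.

The 7-move cap with required stops at (2,2), (2,4), (3,3) leaves no slack for detours.
Route from (1,1): down 1 to (2,1), right 1 to (2,2), down 1 to (3,2), right 1 to (3,3), up 1 to (2,3), right 1 to (2,4), down 1 to (3,4) — 7 moves in all.
Check: all required cells visited; 7 ≤ 7 moves.

(1,1) (2,1) (2,2) (3,2) (3,3) (2,3) (2,4) (3,4)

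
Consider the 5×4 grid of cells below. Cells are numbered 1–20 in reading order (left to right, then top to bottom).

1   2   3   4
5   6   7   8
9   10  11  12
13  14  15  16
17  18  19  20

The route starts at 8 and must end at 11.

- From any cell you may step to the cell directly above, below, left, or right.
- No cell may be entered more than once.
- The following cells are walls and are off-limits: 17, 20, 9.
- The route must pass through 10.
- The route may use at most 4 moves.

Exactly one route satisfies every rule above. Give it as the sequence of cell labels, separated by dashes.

8 - 7 - 6 - 10 - 11

The budget equals the shortest possible length, so every move has to be on a shortest route through the required cells.
Route from 8: left 2 to 6, down 1 to 10, right 1 to 11 — 4 moves in all.
Check: all required cells visited; 4 ≤ 4 moves.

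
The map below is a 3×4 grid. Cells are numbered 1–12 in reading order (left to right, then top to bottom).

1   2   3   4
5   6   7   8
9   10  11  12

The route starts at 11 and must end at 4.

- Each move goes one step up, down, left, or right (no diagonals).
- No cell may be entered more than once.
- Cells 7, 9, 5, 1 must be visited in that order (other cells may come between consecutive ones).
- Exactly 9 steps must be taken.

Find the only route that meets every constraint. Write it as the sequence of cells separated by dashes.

The waypoints must appear in the order 7, 9, 5, 1, with no cell reused.
Route from 11: up 1 to 7, left 1 to 6, down 1 to 10, left 1 to 9, up 2 to 1, right 3 to 4 — 9 moves in all.
Check: order respected (7 at step 1, 9 at step 4, 5 at step 5, 1 at step 6); 9 moves as required.

11 - 7 - 6 - 10 - 9 - 5 - 1 - 2 - 3 - 4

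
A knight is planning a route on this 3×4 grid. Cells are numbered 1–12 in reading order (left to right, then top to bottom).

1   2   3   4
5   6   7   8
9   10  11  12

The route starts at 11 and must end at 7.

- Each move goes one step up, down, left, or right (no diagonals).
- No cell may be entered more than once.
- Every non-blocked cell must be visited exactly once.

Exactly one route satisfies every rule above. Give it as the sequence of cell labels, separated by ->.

11 -> 12 -> 8 -> 4 -> 3 -> 2 -> 1 -> 5 -> 9 -> 10 -> 6 -> 7

Need to visit all 12 open cells exactly once, starting at 11 and ending at 7.
Cell 4 has only two open neighbours (8 and 3), so the path must pass straight through it: one of those is the cell it's entered from and the other is where it exits.
Route from 11: right 1 to 12, up 2 to 4, left 3 to 1, down 2 to 9, right 1 to 10, up 1 to 6, right 1 to 7 — 11 moves in all.
Check: all 12 open cells covered.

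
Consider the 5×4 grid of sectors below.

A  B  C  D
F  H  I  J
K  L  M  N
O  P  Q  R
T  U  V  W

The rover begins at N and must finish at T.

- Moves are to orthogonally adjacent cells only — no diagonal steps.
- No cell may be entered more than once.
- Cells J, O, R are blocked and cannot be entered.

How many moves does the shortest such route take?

The Manhattan distance from N to T is |3−5| + |4−1| = 5, so at least 5 moves are needed.
A route of 5 moves achieves this: N → M → Q → V → U → T.
Since 5 matches the lower bound, it is optimal.

5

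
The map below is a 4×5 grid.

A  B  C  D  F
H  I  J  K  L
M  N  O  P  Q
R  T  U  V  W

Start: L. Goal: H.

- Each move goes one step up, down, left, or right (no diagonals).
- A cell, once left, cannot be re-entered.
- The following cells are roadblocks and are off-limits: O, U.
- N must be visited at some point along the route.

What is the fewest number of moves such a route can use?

6

Any route passes through N somewhere between L and H. Summing Manhattan distances along the two legs (L → N → H) gives a lower bound of 4 + 2 = 6 moves.
A route of 6 moves achieves this: L → K → J → I → N → M → H.
Since 6 matches the lower bound, it is optimal.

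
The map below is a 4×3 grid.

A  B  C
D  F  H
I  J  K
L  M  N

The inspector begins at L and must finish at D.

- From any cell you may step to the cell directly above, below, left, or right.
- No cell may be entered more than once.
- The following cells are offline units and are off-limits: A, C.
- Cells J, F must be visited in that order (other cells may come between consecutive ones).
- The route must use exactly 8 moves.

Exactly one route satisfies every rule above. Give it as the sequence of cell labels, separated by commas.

L, I, J, M, N, K, H, F, D

The waypoints must appear in the order J, F, with no cell reused.
Route from L: up 1 to I, right 1 to J, down 1 to M, right 1 to N, up 2 to H, left 2 to D — 8 moves in all.
Check: order respected (J at step 2, F at step 7); 8 moves as required.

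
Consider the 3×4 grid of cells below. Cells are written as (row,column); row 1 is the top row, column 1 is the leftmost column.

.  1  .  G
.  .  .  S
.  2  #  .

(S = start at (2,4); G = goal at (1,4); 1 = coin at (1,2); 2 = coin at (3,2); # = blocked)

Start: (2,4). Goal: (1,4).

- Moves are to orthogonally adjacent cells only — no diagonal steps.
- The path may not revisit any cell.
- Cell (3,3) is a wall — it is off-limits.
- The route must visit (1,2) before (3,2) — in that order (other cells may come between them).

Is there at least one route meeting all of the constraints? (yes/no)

Ignoring the required order, 1 revisit-free route from (2,4) to (1,4) passes through all of (1,2) and (3,2); the waypoint orders that occur are (3,2) → (1,2) (1) — never (1,2) → (3,2).

no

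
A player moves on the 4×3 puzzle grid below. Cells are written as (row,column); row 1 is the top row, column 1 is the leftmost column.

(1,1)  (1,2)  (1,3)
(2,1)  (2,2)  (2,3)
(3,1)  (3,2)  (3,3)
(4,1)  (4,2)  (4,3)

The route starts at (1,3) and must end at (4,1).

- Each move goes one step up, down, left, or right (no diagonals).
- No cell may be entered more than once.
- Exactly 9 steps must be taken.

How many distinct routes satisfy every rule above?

11

Need simple routes of exactly 9 moves from (1,3) to (4,1) (Manhattan distance 5, so 2 moves are spent on a detour and 2 undoing it).
Branch systematically from the start, pruning whenever the remaining move budget drops below the Manhattan distance to (4,1) or differs from it in parity. Grouping the completions by first move — via (2,3): 4; via (1,2): 7 — and summing: 4 + 7 = 11.
That gives 11 routes.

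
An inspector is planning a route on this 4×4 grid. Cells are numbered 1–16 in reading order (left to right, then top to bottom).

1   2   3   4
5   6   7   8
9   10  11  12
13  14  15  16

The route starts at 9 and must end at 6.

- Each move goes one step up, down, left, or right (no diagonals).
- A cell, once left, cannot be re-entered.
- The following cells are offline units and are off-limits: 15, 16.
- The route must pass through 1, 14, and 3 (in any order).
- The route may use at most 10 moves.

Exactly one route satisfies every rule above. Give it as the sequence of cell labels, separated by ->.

Any route must reach 1, 14, and 3 and still end at 6 within 10 moves, so the order of the required stops is forced.
Route from 9: down 1 to 13, right 1 to 14, up 1 to 10, right 1 to 11, up 2 to 3, left 2 to 1, down 1 to 5, right 1 to 6 — 10 moves in all.
Check: all required cells visited; 10 ≤ 10 moves.

9 -> 13 -> 14 -> 10 -> 11 -> 7 -> 3 -> 2 -> 1 -> 5 -> 6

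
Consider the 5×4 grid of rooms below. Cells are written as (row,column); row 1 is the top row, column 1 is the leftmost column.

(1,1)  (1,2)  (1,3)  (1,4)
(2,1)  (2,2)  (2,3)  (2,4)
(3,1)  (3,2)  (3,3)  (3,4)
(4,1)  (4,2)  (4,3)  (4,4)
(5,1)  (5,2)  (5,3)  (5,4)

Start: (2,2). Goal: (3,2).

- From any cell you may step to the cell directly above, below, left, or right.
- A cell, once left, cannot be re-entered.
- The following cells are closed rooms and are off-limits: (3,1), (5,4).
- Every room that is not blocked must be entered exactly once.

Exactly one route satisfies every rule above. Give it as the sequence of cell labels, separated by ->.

Need to visit all 18 open cells exactly once, starting at (2,2) and ending at (3,2).
Cell (1,4) has only two open neighbours ((2,4) and (1,3)), so the path must pass straight through it: one of those is the cell it's entered from and the other is where it exits.
Route from (2,2): left 1 to (2,1), up 1 to (1,1), right 3 to (1,4), down 1 to (2,4), left 1 to (2,3), down 1 to (3,3), right 1 to (3,4), down 1 to (4,4), left 1 to (4,3), down 1 to (5,3), left 2 to (5,1), up 1 to (4,1), right 1 to (4,2), up 1 to (3,2) — 17 moves in all.
Check: all 18 open cells covered.

(2,2) -> (2,1) -> (1,1) -> (1,2) -> (1,3) -> (1,4) -> (2,4) -> (2,3) -> (3,3) -> (3,4) -> (4,4) -> (4,3) -> (5,3) -> (5,2) -> (5,1) -> (4,1) -> (4,2) -> (3,2)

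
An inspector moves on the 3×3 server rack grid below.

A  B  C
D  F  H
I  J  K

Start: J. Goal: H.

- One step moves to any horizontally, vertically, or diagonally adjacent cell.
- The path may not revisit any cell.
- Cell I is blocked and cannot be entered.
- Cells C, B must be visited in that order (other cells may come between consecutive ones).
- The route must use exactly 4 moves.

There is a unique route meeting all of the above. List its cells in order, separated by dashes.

J - F - C - B - H

The waypoints must appear in the order C, B, with no cell reused.
Route from J: up 1 to F, up-right 1 to C, left 1 to B, down-right 1 to H — 4 moves in all.
Check: order respected (C at step 2, B at step 3); 4 moves as required.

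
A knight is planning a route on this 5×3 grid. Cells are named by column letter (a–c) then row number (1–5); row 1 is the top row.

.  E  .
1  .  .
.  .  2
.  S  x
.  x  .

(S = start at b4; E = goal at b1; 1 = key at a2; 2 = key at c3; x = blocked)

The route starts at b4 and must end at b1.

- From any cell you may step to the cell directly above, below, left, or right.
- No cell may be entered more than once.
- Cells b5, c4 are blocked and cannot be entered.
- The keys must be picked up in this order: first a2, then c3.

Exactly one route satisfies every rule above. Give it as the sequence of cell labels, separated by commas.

b4, a4, a3, a2, b2, b3, c3, c2, c1, b1

The waypoints must appear in the order a2, c3, with no cell reused.
Route from b4: left to a4, 2× up (reaching a2), right to b2, down to b3, right to c3, 2× up (reaching c1), left to b1 — 9 moves in all.
Check: order respected (1 at step 3, 2 at step 6).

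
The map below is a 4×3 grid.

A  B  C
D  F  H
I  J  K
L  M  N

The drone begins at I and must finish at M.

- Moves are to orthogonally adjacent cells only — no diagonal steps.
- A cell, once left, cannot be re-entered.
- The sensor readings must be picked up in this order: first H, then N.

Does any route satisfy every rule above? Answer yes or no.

One route that works: I → D → F → H → K → N → M.

yes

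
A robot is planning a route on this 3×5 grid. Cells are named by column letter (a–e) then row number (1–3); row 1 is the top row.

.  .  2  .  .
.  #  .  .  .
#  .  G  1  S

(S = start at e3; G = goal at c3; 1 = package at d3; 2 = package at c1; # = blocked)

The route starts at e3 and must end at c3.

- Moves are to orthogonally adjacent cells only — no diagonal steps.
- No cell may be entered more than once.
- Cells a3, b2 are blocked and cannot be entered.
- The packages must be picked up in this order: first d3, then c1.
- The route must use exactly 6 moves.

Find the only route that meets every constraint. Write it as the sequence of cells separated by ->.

e3 -> d3 -> d2 -> d1 -> c1 -> c2 -> c3

The waypoints must appear in the order d3, c1, with no cell reused.
Route from e3: left to d3, 2× up (reaching d1), left to c1, 2× down (reaching c3) — 6 moves in all.
Check: order respected (1 at step 1, 2 at step 4); 6 moves as required.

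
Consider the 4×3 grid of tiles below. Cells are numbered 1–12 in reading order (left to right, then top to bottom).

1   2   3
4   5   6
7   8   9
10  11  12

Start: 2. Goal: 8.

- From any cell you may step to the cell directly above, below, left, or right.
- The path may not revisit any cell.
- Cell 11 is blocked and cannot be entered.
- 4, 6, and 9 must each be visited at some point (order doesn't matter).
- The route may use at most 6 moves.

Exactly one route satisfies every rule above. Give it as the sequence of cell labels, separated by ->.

2 -> 1 -> 4 -> 5 -> 6 -> 9 -> 8

Any route must reach 4, 6, and 9 and still end at 8 within 6 moves, so the order of the required stops is forced.
Route from 2: left to 1, down to 4, 2× right (reaching 6), down to 9, left to 8 — 6 moves in all.
Check: all required cells visited; 6 ≤ 6 moves.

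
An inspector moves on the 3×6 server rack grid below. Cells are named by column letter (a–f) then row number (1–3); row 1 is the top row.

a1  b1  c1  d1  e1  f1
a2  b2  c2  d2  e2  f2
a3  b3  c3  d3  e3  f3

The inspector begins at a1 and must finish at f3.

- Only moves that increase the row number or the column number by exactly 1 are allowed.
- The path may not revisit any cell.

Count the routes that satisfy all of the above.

21

A right/down-only route from a1 to f3 makes exactly 2 down-moves and 5 right-moves in some order.
With no other constraints that would be C(7,2) = 21 routes.
That gives 21 routes.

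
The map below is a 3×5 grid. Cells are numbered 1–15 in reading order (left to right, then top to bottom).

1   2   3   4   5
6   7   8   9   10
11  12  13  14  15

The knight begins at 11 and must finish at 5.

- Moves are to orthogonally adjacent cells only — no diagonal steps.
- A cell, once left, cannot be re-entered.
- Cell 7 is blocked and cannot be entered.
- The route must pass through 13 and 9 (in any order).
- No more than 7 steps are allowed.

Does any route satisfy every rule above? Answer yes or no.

One route that works: 11 → 12 → 13 → 8 → 9 → 4 → 5.

yes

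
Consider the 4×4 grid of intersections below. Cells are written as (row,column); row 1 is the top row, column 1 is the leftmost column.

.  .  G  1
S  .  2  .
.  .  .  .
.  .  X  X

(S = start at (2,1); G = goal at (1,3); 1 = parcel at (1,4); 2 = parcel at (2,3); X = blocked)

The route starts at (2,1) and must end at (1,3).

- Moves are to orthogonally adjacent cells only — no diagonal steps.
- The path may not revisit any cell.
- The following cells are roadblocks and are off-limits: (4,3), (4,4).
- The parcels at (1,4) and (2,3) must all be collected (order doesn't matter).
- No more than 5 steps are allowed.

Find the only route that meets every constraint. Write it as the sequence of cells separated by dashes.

(2,1) - (2,2) - (2,3) - (2,4) - (1,4) - (1,3)

The 5-move cap with required stops at (1,4), (2,3) leaves no slack for detours.
Route from (2,1): 3× right (reaching (2,4)), up to (1,4), left to (1,3) — 5 moves in all.
Check: all required cells visited; 5 ≤ 5 moves.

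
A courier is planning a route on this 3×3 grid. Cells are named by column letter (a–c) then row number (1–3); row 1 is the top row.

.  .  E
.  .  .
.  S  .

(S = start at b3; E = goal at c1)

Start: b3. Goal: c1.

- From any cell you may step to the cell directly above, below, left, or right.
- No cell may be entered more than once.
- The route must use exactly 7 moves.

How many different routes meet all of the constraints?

2

Need simple routes of exactly 7 moves from b3 to c1 (Manhattan distance 3, so 2 moves are spent on a detour and 2 undoing it).
Enumerating: b3 a3 a2 a1 b1 b2 c2 c1 | b3 c3 c2 b2 a2 a1 b1 c1.
That gives 2 routes.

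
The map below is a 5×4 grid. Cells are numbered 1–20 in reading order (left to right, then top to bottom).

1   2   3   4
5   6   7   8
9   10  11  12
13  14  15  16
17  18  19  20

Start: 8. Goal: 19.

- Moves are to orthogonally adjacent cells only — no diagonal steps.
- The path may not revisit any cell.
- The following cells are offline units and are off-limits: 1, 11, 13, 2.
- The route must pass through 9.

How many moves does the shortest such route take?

Any route passes through 9 somewhere between 8 and 19. Summing Manhattan distances along the two legs (8 → 9 → 19) gives a lower bound of 4 + 4 = 8 moves.
A route of 8 moves achieves this: 8 → 7 → 6 → 5 → 9 → 10 → 14 → 18 → 19.
Since 8 matches the lower bound, it is optimal.

8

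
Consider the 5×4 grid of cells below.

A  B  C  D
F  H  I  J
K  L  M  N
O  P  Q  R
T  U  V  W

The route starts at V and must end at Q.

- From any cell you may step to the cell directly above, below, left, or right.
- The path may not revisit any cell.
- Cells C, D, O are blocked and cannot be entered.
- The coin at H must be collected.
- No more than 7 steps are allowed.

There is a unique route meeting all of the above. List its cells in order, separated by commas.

The 7-move cap with required stops at H leaves no slack for detours.
Route from V: left 1 to U, up 3 to H, right 1 to I, down 2 to Q — 7 moves in all.
Check: all required cells visited; 7 ≤ 7 moves.

V, U, P, L, H, I, M, Q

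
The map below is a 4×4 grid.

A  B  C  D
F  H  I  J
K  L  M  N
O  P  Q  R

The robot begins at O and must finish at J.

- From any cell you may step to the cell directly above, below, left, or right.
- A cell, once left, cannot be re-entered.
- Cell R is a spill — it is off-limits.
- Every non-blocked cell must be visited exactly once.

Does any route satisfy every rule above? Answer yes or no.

Colour the cells like a checkerboard: each orthogonal step flips colour, so a Hamiltonian route alternates colours. Here there are 7 cells of one colour and 8 of the other, with start on the opposite colour to the goal — the counts and endpoints can't be arranged into an alternating sequence of length 15, so no Hamiltonian route exists.

no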